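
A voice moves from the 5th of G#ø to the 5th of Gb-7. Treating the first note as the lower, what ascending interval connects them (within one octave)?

diminished 8th

G#ø has D as its 5th, and Gb-7 has Db as its 5th.
8 letter names make it an octave; at 11 semitones (a half step narrower than perfect) the quality is diminished.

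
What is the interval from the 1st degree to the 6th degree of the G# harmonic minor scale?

The scale runs G# A# B C# D# E F##.
That puts G# below E.
G# up to E is 8 semitones, a half step narrower than a major sixth, so the interval is minor.

minor sixth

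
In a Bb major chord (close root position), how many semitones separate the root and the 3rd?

4

Bbmaj (Bb major): Bb–D–F.
Bb to D is a major third: 4 semitones.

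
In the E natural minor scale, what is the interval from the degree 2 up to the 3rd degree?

minor second

Spelling the E natural minor scale: E F# G A B C D.
That puts F# below G.
2 letter names make it a second; at 1 semitone (a half step narrower than major) the quality is minor.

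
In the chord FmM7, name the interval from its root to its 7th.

major 7th

Spelling the chord: F Ab C E.
Root = F; 7th = E.
F up to E spans 7 letter names and 11 semitones — a major seventh.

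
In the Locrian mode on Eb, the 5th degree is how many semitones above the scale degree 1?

The scale is Eb Fb Gb Ab Bbb Cb Db.
Eb up to Bbb is a diminished fifth — 6 semitones.

6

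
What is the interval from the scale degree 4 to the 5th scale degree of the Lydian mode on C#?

Spelling the Lydian mode on C#: C# D# E# F## G# A# B#.
Scale degree 4 = F##; 5th degree = G#.
F## up to G# is 1 semitone, a half step narrower than a major second, so the interval is minor.

m2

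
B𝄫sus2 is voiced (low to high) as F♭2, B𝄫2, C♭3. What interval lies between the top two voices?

major second

Those voices are B𝄫2 and C♭3.
Counting 2 letters and 2 half steps from B𝄫 gives a major second.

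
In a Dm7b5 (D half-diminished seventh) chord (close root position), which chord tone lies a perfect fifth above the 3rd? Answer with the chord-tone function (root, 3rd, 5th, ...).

7th

Dm7b5: D F A♭ C.
The 3rd is F. A perfect fifth above F is C.
C is the chord's 7th.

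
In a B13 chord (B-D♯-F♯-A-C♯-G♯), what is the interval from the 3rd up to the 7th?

That puts D♯ below A.
D♯ up to A is 6 semitones, a half step narrower than a perfect fifth, so the interval is diminished.

diminished fifth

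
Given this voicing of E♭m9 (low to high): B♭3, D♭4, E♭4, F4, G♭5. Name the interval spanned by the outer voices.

The outer voices are B♭3 and G♭5.
B♭ up to G♭ is 20 semitones, a half step narrower than a major thirteenth, so the interval is minor.

minor thirteenth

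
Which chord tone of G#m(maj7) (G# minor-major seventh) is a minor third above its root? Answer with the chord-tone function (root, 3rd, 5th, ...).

G#mM7 is spelled G#-B-D#-F##.
The root is G#. A minor third above G# is B.
B is the chord's 3rd.

3rd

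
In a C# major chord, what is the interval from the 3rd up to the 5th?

C#maj (C# major): C#-E#-G#.
The 3rd is E# and the 5th is G#.
From E# to G#: 3 semitones over a third = minor.

minor 3rd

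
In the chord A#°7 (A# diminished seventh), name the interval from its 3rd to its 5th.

A#dim7 is spelled A#–C#–E–G.
3rd = C#; 5th = E.
C# up to E is 3 semitones, a half step narrower than a major third, so the interval is minor.

minor third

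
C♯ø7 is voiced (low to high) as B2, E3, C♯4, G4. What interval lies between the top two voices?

Those voices are C♯4 and G4.
5 letter names make it a fifth; at 6 semitones (a half step narrower than perfect) the quality is diminished.

d5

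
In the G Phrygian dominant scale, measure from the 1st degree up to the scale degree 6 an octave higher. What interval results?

minor thirteenth

G phrygian dominant: G Ab B C D Eb F.
That puts G below Eb.
From G to Eb: 20 semitones over a thirteenth = minor.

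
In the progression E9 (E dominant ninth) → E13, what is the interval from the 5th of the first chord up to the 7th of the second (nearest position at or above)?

The 5th of E9 (E dominant ninth) is B; the 7th of E13 is D.
From B to D: 3 semitones over a third = minor.

minor third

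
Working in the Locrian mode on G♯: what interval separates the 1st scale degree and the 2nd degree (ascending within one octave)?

minor second

Spelling the Locrian mode on G♯: G♯ A B C♯ D E F♯.
1st scale degree = G♯; degree 2 = A.
G♯ up to A is 1 semitone, a half step narrower than a major second, so the interval is minor.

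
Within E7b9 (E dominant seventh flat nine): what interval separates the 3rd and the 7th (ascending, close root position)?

d5

The chord tones of E7b9 (E dominant seventh flat nine) are E–G♯–B–D–F.
3rd = G♯; 7th = D.
From G♯ to D: 6 semitones over a fifth = diminished.
That tritone between 3rd and 7th is what gives the dominant seventh its pull toward resolution.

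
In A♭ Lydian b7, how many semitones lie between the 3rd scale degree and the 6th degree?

5

The scale is A♭ B♭ C D E♭ F G♭.
C up to F is a perfect fourth — 5 semitones.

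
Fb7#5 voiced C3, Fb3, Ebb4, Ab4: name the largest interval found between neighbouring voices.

minor seventh

Adjacent intervals: C3→Fb3 = diminished fourth; Fb3→Ebb4 = minor seventh; Ebb4→Ab4 = augmented fourth.
The largest is Fb3 to Ebb4, a minor seventh (10 semitones).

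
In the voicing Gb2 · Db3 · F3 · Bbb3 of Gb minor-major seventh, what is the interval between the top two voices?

diminished fourth

Those voices are F3 and Bbb3.
4 letter names make it a fourth; at 4 semitones (a half step narrower than perfect) the quality is diminished.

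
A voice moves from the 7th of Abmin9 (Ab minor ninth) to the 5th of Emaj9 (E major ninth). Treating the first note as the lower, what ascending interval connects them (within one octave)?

The 7th of Abmin9 (Ab minor ninth) is Gb; the 5th of Emaj9 (E major ninth) is B.
Gb up to B is 5 semitones, a half step wider than a major third, so the interval is augmented.

augmented third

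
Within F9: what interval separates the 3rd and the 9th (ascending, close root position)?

minor seventh

Spelling the chord: F-A-C-Eb-G.
That puts A below G.
From A to G: 10 semitones over a seventh = minor.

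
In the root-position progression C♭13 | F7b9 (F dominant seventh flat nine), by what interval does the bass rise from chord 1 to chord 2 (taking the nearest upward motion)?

The roots are C♭ and F.
4 letter names make it a fourth; at 6 semitones (a half step wider than perfect) the quality is augmented.

A4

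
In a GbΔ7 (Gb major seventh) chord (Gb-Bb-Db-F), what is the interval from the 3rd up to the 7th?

P5

That puts Bb below F.
Counting 5 letters and 7 half steps from Bb gives a perfect fifth.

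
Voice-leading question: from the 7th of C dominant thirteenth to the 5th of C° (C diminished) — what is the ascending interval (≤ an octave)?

minor sixth

C dominant thirteenth has Bb as its 7th, and C° (C diminished) has Gb as its 5th.
From Bb to Gb: 8 semitones over a sixth = minor.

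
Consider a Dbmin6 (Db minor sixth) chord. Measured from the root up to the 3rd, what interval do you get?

m3

Db minor sixth: Db Fb Ab Bb.
The root is Db and the 3rd is Fb.
3 letter names make it a third; at 3 semitones (a half step narrower than major) the quality is minor.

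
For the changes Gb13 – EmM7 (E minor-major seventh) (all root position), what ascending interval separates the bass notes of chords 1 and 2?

The roots are Gb and E.
Gb up to E is 10 semitones, a half step wider than a major sixth, so the interval is augmented.

augmented 6th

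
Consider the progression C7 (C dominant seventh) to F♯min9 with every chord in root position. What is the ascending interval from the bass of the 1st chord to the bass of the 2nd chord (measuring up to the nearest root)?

The roots are C and F♯.
C up to F♯ is 6 semitones, a half step wider than a perfect fourth, so the interval is augmented.

augmented fourth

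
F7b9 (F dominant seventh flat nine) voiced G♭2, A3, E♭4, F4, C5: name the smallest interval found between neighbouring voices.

major second

Adjacent intervals: G♭2→A3 = augmented ninth; A3→E♭4 = diminished fifth; E♭4→F4 = major second; F4→C5 = perfect fifth.
The smallest is E♭4 to F4, a major second (2 semitones).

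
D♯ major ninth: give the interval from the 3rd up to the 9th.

minor seventh

D♯maj9 (D♯ major ninth) is spelled D♯ F𝄪 A♯ C𝄪 E♯.
That puts F𝄪 below E♯.
From F𝄪 to E♯: 10 semitones over a seventh = minor.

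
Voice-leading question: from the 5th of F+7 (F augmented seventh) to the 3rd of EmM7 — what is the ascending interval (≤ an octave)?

diminished 5th

The 5th of F+7 (F augmented seventh) is C#; the 3rd of EmM7 is G.
C# up to G is 6 semitones, a half step narrower than a perfect fifth, so the interval is diminished.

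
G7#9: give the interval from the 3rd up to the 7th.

G7#9: G-B-D-F-A♯.
That puts B below F.
From B to F: 6 semitones over a fifth = diminished.

diminished fifth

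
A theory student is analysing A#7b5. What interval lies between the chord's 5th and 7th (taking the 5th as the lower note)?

major 3rd

Spelling the chord: A# C## E G#.
That puts E below G#.
From E to G# is 4 semitones, exactly the major third.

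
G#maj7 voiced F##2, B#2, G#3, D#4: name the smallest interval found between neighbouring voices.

Adjacent intervals: F##2→B#2 = perfect fourth; B#2→G#3 = minor sixth; G#3→D#4 = perfect fifth.
The smallest is F##2 to B#2, a perfect fourth (5 semitones).

perfect fourth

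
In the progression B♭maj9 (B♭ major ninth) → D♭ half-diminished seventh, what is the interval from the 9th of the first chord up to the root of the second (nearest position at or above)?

minor second

B♭maj9 (B♭ major ninth) has C as its 9th, and D♭ half-diminished seventh has D♭ as its root.
2 letter names make it a second; at 1 semitone (a half step narrower than major) the quality is minor.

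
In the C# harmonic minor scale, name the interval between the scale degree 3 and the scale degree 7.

The scale runs C# D# E F# G# A B#.
So we need the interval from E up to B#.
E up to B# is 8 semitones, a half step wider than a perfect fifth, so the interval is augmented.

augmented 5th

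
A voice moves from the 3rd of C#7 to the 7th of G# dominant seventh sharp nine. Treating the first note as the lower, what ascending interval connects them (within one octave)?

m2

C#7 has E# as its 3rd, and G# dominant seventh sharp nine has F# as its 7th.
E# up to F# is 1 semitone, a half step narrower than a major second, so the interval is minor.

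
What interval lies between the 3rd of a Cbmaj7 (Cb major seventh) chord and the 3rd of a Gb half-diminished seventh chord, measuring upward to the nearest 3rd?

Cbmaj7 (Cb major seventh) has Eb as its 3rd, and Gb half-diminished seventh has Bbb as its 3rd.
5 letter names make it a fifth; at 6 semitones (a half step narrower than perfect) the quality is diminished.

diminished fifth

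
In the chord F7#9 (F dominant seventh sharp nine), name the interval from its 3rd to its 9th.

major seventh

F7#9 (F dominant seventh sharp nine) is spelled F, A, C, E♭, G♯.
The 3rd is A and the 9th is G♯.
A up to G♯ spans 7 letter names and 11 semitones — a major seventh.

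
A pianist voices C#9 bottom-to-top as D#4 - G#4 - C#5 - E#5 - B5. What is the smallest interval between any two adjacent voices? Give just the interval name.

Adjacent intervals: D#4→G#4 = perfect fourth; G#4→C#5 = perfect fourth; C#5→E#5 = major third; E#5→B5 = diminished fifth.
The smallest is C#5 to E#5, a major third (4 semitones).

major 3rd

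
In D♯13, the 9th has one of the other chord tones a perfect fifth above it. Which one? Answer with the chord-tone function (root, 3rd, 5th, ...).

13th

D♯13: D♯-F𝄪-A♯-C♯-E♯-B♯.
The 9th is E♯. A perfect fifth above E♯ is B♯.
B♯ is the chord's 13th.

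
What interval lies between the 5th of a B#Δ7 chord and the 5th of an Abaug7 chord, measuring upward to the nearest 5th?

The 5th of B#Δ7 is F##; the 5th of Abaug7 is E.
From F## to E: 9 semitones over a seventh = diminished.

d7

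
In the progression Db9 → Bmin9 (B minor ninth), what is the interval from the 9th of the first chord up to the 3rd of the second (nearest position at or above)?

major seventh

The 9th of Db9 is Eb; the 3rd of Bmin9 (B minor ninth) is D.
Counting 7 letters and 11 half steps from Eb gives a major seventh.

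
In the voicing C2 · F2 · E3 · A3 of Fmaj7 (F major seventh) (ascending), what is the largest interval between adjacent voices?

Adjacent intervals: C2→F2 = perfect fourth; F2→E3 = major seventh; E3→A3 = perfect fourth.
The largest is F2 to E3, a major seventh (11 semitones).

major seventh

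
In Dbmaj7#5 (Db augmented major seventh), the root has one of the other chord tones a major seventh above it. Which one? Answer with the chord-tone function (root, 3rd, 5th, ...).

7th

The chord tones of Db augmented major seventh are Db F A C.
The root is Db. A major seventh above Db is C.
C is the chord's 7th.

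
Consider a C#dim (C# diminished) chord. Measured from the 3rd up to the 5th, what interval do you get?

minor third

C#dim is spelled C#–E–G.
That puts E below G.
3 letter names make it a third; at 3 semitones (a half step narrower than major) the quality is minor.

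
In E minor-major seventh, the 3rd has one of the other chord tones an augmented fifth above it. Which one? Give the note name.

EmM7 is spelled E, G, B, D#.
The 3rd is G. An augmented fifth above G is D#.
D# is the chord's 7th.

D#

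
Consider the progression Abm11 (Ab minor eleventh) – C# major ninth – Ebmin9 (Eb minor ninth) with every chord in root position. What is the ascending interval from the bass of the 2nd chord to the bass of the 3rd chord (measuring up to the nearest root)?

The roots are C# and Eb.
C# up to Eb is 2 semitones, a whole step narrower than a major third, so the interval is diminished.

diminished third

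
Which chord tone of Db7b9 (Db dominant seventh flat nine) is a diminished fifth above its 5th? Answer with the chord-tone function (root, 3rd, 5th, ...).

9th

The chord tones of Db dominant seventh flat nine are Db-F-Ab-Cb-Ebb.
The 5th is Ab. A diminished fifth above Ab is Ebb.
Ebb is the chord's 9th.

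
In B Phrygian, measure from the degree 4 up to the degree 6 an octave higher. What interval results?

The scale runs B C D E F# G A.
Degree 4 = E; scale degree 6 (up an octave) = G.
From E to G: 15 semitones over a tenth = minor.

minor 10th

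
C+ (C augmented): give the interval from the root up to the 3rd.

major 3rd

Caug (C augmented) is spelled C, E, G#.
So we need the interval from C up to E.
C up to E spans 3 letter names and 4 semitones — a major third.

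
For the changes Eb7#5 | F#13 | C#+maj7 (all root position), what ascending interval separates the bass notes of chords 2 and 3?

The roots are F# and C#.
F# up to C# spans 5 letter names and 7 semitones — a perfect fifth.

perfect fifth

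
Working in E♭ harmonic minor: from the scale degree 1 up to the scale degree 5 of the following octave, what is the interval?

perfect twelfth

The scale runs E♭ F G♭ A♭ B♭ C♭ D.
The scale degree 1 is E♭ and the scale degree 5 (up an octave) is B♭.
From E♭ to B♭ is 19 semitones, exactly the perfect twelfth.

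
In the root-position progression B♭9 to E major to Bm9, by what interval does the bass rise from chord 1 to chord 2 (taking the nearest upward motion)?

A4

The roots are B♭ and E.
B♭ up to E is 6 semitones, a half step wider than a perfect fourth, so the interval is augmented.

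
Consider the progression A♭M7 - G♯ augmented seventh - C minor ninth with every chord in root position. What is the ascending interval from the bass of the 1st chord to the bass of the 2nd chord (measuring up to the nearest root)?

The roots are A♭ and G♯.
A♭ up to G♯ is 12 semitones, a half step wider than a major seventh, so the interval is augmented.

augmented seventh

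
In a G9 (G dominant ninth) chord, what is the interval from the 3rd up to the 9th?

minor 7th

G9: G B D F A.
The 3rd is B and the 9th is A.
7 letter names make it a seventh; at 10 semitones (a half step narrower than major) the quality is minor.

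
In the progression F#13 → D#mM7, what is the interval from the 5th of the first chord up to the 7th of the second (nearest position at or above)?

F#13 has C# as its 5th, and D#mM7 has C## as its 7th.
1 letter names make it a unison; at 1 semitone (a half step wider than perfect) the quality is augmented.

augmented 1st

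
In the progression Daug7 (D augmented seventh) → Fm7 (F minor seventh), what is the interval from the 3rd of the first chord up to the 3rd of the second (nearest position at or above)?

The 3rd of Daug7 (D augmented seventh) is F#; the 3rd of Fm7 (F minor seventh) is Ab.
3 letter names make it a third; at 2 semitones (a whole step narrower than major) the quality is diminished.

diminished third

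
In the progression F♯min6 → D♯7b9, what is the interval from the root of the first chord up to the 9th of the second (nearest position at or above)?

minor seventh

The root of F♯min6 is F♯; the 9th of D♯7b9 is E.
From F♯ to E: 10 semitones over a seventh = minor.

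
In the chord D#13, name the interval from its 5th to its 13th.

major ninth

The chord tones of D#13 are D#–F##–A#–C#–E#–B#.
5th = A#; 13th = B#.
A# up to B# spans 9 letter names and 14 semitones — a major ninth.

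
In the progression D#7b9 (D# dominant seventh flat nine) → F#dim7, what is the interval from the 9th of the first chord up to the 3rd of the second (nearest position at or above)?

perfect fourth

D#7b9 (D# dominant seventh flat nine) has E as its 9th, and F#dim7 has A as its 3rd.
E up to A spans 4 letter names and 5 semitones — a perfect fourth.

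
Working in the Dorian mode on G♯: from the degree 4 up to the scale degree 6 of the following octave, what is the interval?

major tenth

G♯ dorian: G♯ A♯ B C♯ D♯ E♯ F♯.
The degree 4 is C♯ and the degree 6 (up an octave) is E♯.
Counting 10 letters and 16 half steps from C♯ gives a major tenth.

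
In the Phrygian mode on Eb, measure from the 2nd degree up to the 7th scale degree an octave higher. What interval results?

Eb phrygian: Eb Fb Gb Ab Bb Cb Db.
The 2nd degree is Fb and the scale degree 7 (up an octave) is Db.
From Fb to Db is 21 semitones, exactly the major thirteenth.

major thirteenth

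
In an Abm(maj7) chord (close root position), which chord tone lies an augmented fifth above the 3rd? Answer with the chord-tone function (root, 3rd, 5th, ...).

7th

The chord tones of AbmM7 (Ab minor-major seventh) are Ab Cb Eb G.
The 3rd is Cb. An augmented fifth above Cb is G.
G is the chord's 7th.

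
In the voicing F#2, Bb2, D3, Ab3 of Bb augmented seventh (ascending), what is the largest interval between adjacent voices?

diminished 5th

Adjacent intervals: F#2→Bb2 = diminished fourth; Bb2→D3 = major third; D3→Ab3 = diminished fifth.
The largest is D3 to Ab3, a diminished fifth (6 semitones).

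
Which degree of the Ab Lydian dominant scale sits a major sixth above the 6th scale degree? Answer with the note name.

The scale is Ab Bb C D Eb F Gb.
The 6th scale degree is F; a major sixth above that is D — scale degree 4.

D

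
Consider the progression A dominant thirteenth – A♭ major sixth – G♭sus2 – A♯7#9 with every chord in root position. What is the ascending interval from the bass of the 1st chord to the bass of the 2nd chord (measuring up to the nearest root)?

The roots are A and A♭.
A up to A♭ is 11 semitones, a half step narrower than a perfect octave, so the interval is diminished.

diminished 8th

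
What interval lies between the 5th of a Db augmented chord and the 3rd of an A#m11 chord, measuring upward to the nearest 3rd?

Db augmented has A as its 5th, and A#m11 has C# as its 3rd.
A up to C# spans 3 letter names and 4 semitones — a major third.

major 3rd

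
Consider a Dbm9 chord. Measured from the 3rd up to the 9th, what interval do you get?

Db minor ninth: Db Fb Ab Cb Eb.
The 3rd is Fb and the 9th is Eb.
Counting 7 letters and 11 half steps from Fb gives a major seventh.

major seventh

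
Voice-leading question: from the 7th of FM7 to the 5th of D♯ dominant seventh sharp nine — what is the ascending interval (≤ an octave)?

augmented 4th

FM7 has E as its 7th, and D♯ dominant seventh sharp nine has A♯ as its 5th.
4 letter names make it a fourth; at 6 semitones (a half step wider than perfect) the quality is augmented.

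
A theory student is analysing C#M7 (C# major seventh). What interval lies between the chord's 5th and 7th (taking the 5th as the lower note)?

major 3rd

Spelling the chord: C#, E#, G#, B#.
5th = G#; 7th = B#.
Counting 3 letters and 4 half steps from G# gives a major third.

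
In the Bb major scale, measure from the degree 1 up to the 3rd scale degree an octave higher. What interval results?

major tenth

Bb major: Bb C D Eb F G A.
That puts Bb below D.
From Bb to D is 16 semitones, exactly the major tenth.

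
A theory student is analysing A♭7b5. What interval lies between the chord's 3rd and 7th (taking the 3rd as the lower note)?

The chord tones of A♭ dominant seventh flat five are A♭ C E𝄫 G♭.
3rd = C; 7th = G♭.
C up to G♭ is 6 semitones, a half step narrower than a perfect fifth, so the interval is diminished.

d5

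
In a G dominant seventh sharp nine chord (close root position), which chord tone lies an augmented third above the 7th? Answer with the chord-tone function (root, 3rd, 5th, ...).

G7#9 (G dominant seventh sharp nine) is spelled G-B-D-F-A♯.
The 7th is F. An augmented third above F is A♯.
A♯ is the chord's 9th.

9th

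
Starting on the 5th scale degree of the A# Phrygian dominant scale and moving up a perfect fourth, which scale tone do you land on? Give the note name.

The scale is A# B C## D# E# F# G#.
The 5th scale degree is E#; a perfect fourth above that is A# — scale degree 1.

A#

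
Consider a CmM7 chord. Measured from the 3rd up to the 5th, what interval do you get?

major third

CmM7: C, Eb, G, B.
The 3rd is Eb and the 5th is G.
Eb up to G spans 3 letter names and 4 semitones — a major third.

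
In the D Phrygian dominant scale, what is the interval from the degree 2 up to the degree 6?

D phrygian dominant: D Eb F# G A Bb C.
The degree 2 is Eb and the 6th degree is Bb.
From Eb to Bb is 7 semitones, exactly the perfect fifth.

perfect 5th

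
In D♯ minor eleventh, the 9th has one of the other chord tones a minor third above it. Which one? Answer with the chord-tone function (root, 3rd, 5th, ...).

11th

Spelling the chord: D♯-F♯-A♯-C♯-E♯-G♯.
The 9th is E♯. A minor third above E♯ is G♯.
G♯ is the chord's 11th.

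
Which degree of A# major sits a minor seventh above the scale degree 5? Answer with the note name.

The scale is A# B# C## D# E# F## G##.
The scale degree 5 is E#; a minor seventh above that is D# — scale degree 4.

D#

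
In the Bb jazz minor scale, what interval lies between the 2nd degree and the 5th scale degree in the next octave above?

P11

The scale runs Bb C Db Eb F G A.
That puts C below F.
Counting 11 letters and 17 half steps from C gives a perfect eleventh.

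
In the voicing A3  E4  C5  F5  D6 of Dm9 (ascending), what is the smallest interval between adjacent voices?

Adjacent intervals: A3→E4 = perfect fifth; E4→C5 = minor sixth; C5→F5 = perfect fourth; F5→D6 = major sixth.
The smallest is C5 to F5, a perfect fourth (5 semitones).

perfect fourth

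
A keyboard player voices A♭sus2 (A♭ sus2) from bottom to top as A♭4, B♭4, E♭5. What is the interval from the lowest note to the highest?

perfect fifth

The outer voices are A♭4 and E♭5.
From A♭ to E♭ is 7 semitones, exactly the perfect fifth.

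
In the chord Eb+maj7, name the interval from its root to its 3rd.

major 3rd

Eb+maj7 (Eb augmented major seventh): Eb-G-B-D.
That puts Eb below G.
Eb up to G spans 3 letter names and 4 semitones — a major third.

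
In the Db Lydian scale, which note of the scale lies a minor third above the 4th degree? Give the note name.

Bb

The scale is Db Eb F G Ab Bb C.
The 4th degree is G; a minor third above that is Bb — scale degree 6.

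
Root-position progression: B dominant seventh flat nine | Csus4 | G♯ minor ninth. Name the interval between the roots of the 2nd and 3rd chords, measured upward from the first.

augmented fifth

The roots are C and G♯.
From C to G♯: 8 semitones over a fifth = augmented.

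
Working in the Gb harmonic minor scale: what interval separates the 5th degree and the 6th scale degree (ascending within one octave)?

minor second

Spelling the Gb harmonic minor scale: Gb Ab Bbb Cb Db Ebb F.
5th degree = Db; 6th degree = Ebb.
Db up to Ebb is 1 semitone, a half step narrower than a major second, so the interval is minor.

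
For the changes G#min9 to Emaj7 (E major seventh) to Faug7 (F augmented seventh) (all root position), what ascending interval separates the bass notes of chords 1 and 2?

The roots are G# and E.
From G# to E: 8 semitones over a sixth = minor.

minor sixth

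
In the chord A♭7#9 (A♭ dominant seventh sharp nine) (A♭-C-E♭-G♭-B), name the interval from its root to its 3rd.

M3

That puts A♭ below C.
A♭ up to C spans 3 letter names and 4 semitones — a major third.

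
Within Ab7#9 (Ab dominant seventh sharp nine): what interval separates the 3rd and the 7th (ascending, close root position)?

diminished fifth

The chord tones of Ab dominant seventh sharp nine are Ab, C, Eb, Gb, B.
That puts C below Gb.
C up to Gb is 6 semitones, a half step narrower than a perfect fifth, so the interval is diminished.
That tritone between 3rd and 7th is what gives the dominant seventh its pull toward resolution.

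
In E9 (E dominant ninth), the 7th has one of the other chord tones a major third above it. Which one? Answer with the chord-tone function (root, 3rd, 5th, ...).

Spelling the chord: E–G#–B–D–F#.
The 7th is D. A major third above D is F#.
F# is the chord's 9th.

9th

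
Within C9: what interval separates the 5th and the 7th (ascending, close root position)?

minor third

C9 is spelled C, E, G, Bb, D.
So we need the interval from G up to Bb.
G up to Bb is 3 semitones, a half step narrower than a major third, so the interval is minor.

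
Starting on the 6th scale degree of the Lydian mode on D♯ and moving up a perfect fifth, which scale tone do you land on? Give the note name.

The scale is D♯ E♯ F𝄪 G𝄪 A♯ B♯ C𝄪.
The 6th scale degree is B♯; a perfect fifth above that is F𝄪 — scale degree 3.

F##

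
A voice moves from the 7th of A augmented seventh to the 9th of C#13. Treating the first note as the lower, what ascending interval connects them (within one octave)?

The 7th of A augmented seventh is G; the 9th of C#13 is D#.
From G to D#: 8 semitones over a fifth = augmented.

A5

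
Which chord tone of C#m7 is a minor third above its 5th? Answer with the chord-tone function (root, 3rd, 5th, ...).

7th

C#-7: C# E G# B.
The 5th is G#. A minor third above G# is B.
B is the chord's 7th.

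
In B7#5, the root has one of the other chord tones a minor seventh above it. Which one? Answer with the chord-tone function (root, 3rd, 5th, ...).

The chord tones of B7#5 (B augmented seventh) are B D# F## A.
The root is B. A minor seventh above B is A.
A is the chord's 7th.

7th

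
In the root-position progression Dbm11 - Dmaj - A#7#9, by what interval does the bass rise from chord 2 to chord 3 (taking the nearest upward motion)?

The roots are D and A#.
D up to A# is 8 semitones, a half step wider than a perfect fifth, so the interval is augmented.

augmented 5th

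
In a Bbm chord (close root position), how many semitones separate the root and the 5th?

7

Bbmin: Bb, Db, F.
Bb to F is a perfect fifth: 7 semitones.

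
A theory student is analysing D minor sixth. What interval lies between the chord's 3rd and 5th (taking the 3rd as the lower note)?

The chord tones of Dmin6 are D-F-A-B.
The 3rd is F and the 5th is A.
From F to A is 4 semitones, exactly the major third.

major third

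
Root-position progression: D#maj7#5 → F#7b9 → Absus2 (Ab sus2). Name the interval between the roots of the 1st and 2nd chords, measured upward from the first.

minor third

The roots are D# and F#.
From D# to F#: 3 semitones over a third = minor.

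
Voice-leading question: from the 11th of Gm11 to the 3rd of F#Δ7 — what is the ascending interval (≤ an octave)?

augmented sixth

Gm11 has C as its 11th, and F#Δ7 has A# as its 3rd.
C up to A# is 10 semitones, a half step wider than a major sixth, so the interval is augmented.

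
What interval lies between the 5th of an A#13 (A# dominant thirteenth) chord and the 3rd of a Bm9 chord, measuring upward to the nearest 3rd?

d7

A#13 (A# dominant thirteenth) has E# as its 5th, and Bm9 has D as its 3rd.
E# up to D is 9 semitones, a whole step narrower than a major seventh, so the interval is diminished.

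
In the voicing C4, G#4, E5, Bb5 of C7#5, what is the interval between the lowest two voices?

Those voices are C4 and G#4.
C up to G# is 8 semitones, a half step wider than a perfect fifth, so the interval is augmented.

augmented fifth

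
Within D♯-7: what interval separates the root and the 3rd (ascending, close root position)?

D♯-7 (D♯ minor seventh) is spelled D♯, F♯, A♯, C♯.
So we need the interval from D♯ up to F♯.
3 letter names make it a third; at 3 semitones (a half step narrower than major) the quality is minor.

m3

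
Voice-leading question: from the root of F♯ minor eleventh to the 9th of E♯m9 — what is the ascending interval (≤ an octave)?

augmented unison

F♯ minor eleventh has F♯ as its root, and E♯m9 has F𝄪 as its 9th.
F♯ up to F𝄪 is 1 semitone, a half step wider than a perfect unison, so the interval is augmented.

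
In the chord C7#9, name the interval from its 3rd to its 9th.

major 7th

C dominant seventh sharp nine is spelled C, E, G, B♭, D♯.
The 3rd is E and the 9th is D♯.
E up to D♯ spans 7 letter names and 11 semitones — a major seventh.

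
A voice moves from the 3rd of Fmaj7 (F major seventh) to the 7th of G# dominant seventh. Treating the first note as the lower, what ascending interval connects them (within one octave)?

major sixth

The 3rd of Fmaj7 (F major seventh) is A; the 7th of G# dominant seventh is F#.
From A to F# is 9 semitones, exactly the major sixth.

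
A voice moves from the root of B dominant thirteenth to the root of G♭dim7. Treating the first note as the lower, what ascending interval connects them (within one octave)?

The root of B dominant thirteenth is B; the root of G♭dim7 is G♭.
From B to G♭: 7 semitones over a sixth = diminished.

d6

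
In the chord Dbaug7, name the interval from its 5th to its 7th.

Dbaug7 is spelled Db-F-A-Cb.
The 5th is A and the 7th is Cb.
3 letter names make it a third; at 2 semitones (a whole step narrower than major) the quality is diminished.

diminished third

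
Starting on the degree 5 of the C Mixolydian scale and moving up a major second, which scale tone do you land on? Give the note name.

The scale is C D E F G A B♭.
The degree 5 is G; a major second above that is A — scale degree 6.

A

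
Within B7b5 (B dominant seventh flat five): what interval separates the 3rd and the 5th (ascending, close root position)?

diminished third

B7b5 (B dominant seventh flat five): B–D♯–F–A.
That puts D♯ below F.
From D♯ to F: 2 semitones over a third = diminished.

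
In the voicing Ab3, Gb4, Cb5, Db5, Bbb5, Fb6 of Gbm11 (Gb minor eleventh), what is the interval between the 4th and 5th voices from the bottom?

minor sixth

Those voices are Db5 and Bbb5.
6 letter names make it a sixth; at 8 semitones (a half step narrower than major) the quality is minor.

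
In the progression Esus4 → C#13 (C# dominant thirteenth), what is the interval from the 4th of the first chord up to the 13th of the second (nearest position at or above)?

A1

The 4th of Esus4 is A; the 13th of C#13 (C# dominant thirteenth) is A#.
From A to A#: 1 semitone over a unison = augmented.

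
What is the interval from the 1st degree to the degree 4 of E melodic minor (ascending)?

Spelling E melodic minor (ascending): E F♯ G A B C♯ D♯.
So we need the interval from E up to A.
From E to A is 5 semitones, exactly the perfect fourth.

perfect fourth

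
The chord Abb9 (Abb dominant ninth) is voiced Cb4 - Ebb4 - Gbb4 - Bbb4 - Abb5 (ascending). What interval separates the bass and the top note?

m13

The outer voices are Cb4 and Abb5.
13 letter names make it a thirteenth; at 20 semitones (a half step narrower than major) the quality is minor.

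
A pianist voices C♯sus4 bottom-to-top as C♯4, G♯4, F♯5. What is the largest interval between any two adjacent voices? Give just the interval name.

minor 7th

Adjacent intervals: C♯4→G♯4 = perfect fifth; G♯4→F♯5 = minor seventh.
The largest is G♯4 to F♯5, a minor seventh (10 semitones).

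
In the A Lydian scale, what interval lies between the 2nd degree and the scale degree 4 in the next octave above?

The scale runs A B C# D# E F# G#.
2nd degree = B; 4th degree (up an octave) = D#.
B up to D# spans 10 letter names and 16 semitones — a major tenth.

major tenth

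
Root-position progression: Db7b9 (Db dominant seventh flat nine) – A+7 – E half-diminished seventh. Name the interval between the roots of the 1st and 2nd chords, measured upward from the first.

augmented fifth

The roots are Db and A.
From Db to A: 8 semitones over a fifth = augmented.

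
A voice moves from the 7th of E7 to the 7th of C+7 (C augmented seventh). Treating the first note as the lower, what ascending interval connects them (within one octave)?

minor 6th

The 7th of E7 is D; the 7th of C+7 (C augmented seventh) is B♭.
From D to B♭: 8 semitones over a sixth = minor.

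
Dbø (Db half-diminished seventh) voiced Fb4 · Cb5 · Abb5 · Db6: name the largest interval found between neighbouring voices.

Adjacent intervals: Fb4→Cb5 = perfect fifth; Cb5→Abb5 = minor sixth; Abb5→Db6 = augmented fourth.
The largest is Cb5 to Abb5, a minor sixth (8 semitones).

minor sixth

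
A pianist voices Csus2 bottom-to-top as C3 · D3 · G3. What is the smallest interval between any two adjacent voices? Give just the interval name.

Adjacent intervals: C3→D3 = major second; D3→G3 = perfect fourth.
The smallest is C3 to D3, a major second (2 semitones).

major second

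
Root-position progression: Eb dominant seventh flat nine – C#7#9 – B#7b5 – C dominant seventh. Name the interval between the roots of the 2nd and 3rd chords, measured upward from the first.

The roots are C# and B#.
C# up to B# spans 7 letter names and 11 semitones — a major seventh.

major 7th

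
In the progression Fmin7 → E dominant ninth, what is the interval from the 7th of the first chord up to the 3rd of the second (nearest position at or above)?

augmented third

Fmin7 has E♭ as its 7th, and E dominant ninth has G♯ as its 3rd.
From E♭ to G♯: 5 semitones over a third = augmented.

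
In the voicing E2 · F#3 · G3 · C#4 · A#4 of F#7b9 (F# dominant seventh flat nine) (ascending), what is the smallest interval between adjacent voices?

m2

Adjacent intervals: E2→F#3 = major ninth; F#3→G3 = minor second; G3→C#4 = augmented fourth; C#4→A#4 = major sixth.
The smallest is F#3 to G3, a minor second (1 semitone).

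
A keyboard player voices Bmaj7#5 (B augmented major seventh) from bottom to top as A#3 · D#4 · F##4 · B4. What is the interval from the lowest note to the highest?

The outer voices are A#3 and B4.
A# up to B is 13 semitones, a half step narrower than a major ninth, so the interval is minor.

minor ninth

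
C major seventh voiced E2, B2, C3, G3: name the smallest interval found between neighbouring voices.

Adjacent intervals: E2→B2 = perfect fifth; B2→C3 = minor second; C3→G3 = perfect fifth.
The smallest is B2 to C3, a minor second (1 semitone).

minor 2nd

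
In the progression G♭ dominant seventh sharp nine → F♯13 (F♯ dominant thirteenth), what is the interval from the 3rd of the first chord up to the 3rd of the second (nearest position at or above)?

augmented seventh

G♭ dominant seventh sharp nine has B♭ as its 3rd, and F♯13 (F♯ dominant thirteenth) has A♯ as its 3rd.
B♭ up to A♯ is 12 semitones, a half step wider than a major seventh, so the interval is augmented.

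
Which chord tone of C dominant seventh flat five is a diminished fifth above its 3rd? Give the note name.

C7b5 (C dominant seventh flat five) is spelled C E G♭ B♭.
The 3rd is E. A diminished fifth above E is B♭.
B♭ is the chord's 7th.

Bb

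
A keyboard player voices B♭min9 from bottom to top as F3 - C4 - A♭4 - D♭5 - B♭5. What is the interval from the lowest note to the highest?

The outer voices are F3 and B♭5.
F up to B♭ spans 18 letter names and 29 semitones — a perfect 18th.

perfect 18th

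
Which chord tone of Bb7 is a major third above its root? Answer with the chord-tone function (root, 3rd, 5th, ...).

3rd

The chord tones of Bb dominant seventh are Bb-D-F-Ab.
The root is Bb. A major third above Bb is D.
D is the chord's 3rd.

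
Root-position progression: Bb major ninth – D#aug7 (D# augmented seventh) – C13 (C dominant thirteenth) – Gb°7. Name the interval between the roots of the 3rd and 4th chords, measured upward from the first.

diminished fifth

The roots are C and Gb.
C up to Gb is 6 semitones, a half step narrower than a perfect fifth, so the interval is diminished.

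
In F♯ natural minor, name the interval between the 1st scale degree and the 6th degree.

Spelling F♯ natural minor: F♯ G♯ A B C♯ D E.
The 1st scale degree is F♯ and the 6th scale degree is D.
F♯ up to D is 8 semitones, a half step narrower than a major sixth, so the interval is minor.

minor sixth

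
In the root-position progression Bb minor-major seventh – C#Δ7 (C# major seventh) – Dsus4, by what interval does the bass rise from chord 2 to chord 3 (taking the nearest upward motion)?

The roots are C# and D.
From C# to D: 1 semitone over a second = minor.

minor 2nd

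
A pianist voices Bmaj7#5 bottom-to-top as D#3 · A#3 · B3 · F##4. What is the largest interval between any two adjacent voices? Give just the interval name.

augmented fifth

Adjacent intervals: D#3→A#3 = perfect fifth; A#3→B3 = minor second; B3→F##4 = augmented fifth.
The largest is B3 to F##4, an augmented fifth (8 semitones).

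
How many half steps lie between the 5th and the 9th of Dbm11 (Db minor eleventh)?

Spelling the chord: Db, Fb, Ab, Cb, Eb, Gb.
Ab to Eb is a perfect fifth: 7 semitones.

7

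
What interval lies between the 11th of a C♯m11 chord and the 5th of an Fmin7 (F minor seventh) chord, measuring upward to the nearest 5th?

The 11th of C♯m11 is F♯; the 5th of Fmin7 (F minor seventh) is C.
F♯ up to C is 6 semitones, a half step narrower than a perfect fifth, so the interval is diminished.

diminished fifth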